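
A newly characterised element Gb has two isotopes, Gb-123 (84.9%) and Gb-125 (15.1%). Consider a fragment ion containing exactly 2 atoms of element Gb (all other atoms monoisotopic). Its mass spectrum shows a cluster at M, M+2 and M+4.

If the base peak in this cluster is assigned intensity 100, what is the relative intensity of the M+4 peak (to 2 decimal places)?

(0.849 + 0.151)^2 gives M 0.7208, M+2 0.2564, M+4 0.0228; the largest is M.
P(M) = C(2,0) × 0.849^2 × 0.151^0 = 1 × 0.720801 × 1.0000 = 0.720801 (base)
P(M+4) = C(2,2) × 0.849^0 × 0.151^2 = 1 × 1.0000 × 0.022801 = 0.022801
Relative intensity = 0.022801 / 0.720801 × 100 = 3.16

3.16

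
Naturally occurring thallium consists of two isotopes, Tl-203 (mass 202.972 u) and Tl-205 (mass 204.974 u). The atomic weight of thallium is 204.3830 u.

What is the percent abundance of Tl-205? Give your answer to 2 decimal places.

With x = fraction of Tl-203 (so Tl-205 is 1 − x):
202.972·x + 204.974·(1 − x) = 204.3830
(202.972 − 204.974)·x = 204.3830 − 204.974
x = -0.5910 / -2.002 = 0.29520 → 29.52% Tl-203, 70.48% Tl-205.

70.48%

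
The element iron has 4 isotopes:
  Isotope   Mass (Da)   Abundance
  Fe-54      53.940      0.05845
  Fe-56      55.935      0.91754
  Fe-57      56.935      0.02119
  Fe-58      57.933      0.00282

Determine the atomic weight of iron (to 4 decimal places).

55.8452 Da

Ar = Σ fᵢ·mᵢ = 0.05845 × 53.940 + 0.91754 × 55.935 + 0.02119 × 56.935 + 0.00282 × 57.933
= 3.15279 + 51.32260 + 1.20645 + 0.16337 = 55.84521 Da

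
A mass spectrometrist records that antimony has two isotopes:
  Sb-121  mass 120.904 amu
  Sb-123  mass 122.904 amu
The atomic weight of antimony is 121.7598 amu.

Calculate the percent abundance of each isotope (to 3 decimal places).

Sb-121: 57.210%, Sb-123: 42.790%

Let x be the fractional abundance of Sb-121; then Sb-123 has abundance 1 − x.
120.904·x + 122.904·(1 − x) = 121.7598
(120.904 − 122.904)·x = 121.7598 − 122.904
x = -1.1442 / -2.000 = 0.57210 → 57.210% Sb-121, 42.790% Sb-123.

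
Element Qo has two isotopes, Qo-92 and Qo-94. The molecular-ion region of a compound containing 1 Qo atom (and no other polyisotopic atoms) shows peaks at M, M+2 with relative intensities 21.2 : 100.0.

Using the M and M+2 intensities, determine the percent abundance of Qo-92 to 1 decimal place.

17.5%

Let p = fractional abundance of Qo-92. I(M+2)/I(M) = [C(1,1)·p^0·(1−p)] / p^1 = 1·(1−p)/p = 100.0/21.2 = 4.7170
(1−p)/p = 4.7170/1 = 4.7170  ⇒  p = 1/(1 + 4.7170) = 0.1749
Qo-92: 17.5%, Qo-94: 82.5%.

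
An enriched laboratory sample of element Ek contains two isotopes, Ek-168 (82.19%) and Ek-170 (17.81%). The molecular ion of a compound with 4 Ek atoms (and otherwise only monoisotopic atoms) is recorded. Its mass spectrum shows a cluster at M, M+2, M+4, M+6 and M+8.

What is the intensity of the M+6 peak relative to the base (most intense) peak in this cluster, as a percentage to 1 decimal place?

Binomial terms of (0.8219 + 0.1781)^4: M 0.4563, M+2 0.3955, M+4 0.1286, M+6 0.0186, M+8 0.0010 → M is the base peak.
P(M) = C(4,0) × 0.8219^4 × 0.1781^0 = 1 × 0.45632674 × 1.0000 = 0.456327 (base)
P(M+6) = C(4,3) × 0.8219^1 × 0.1781^3 = 4 × 0.8219 × 0.00564926 = 0.018573
Relative intensity = 0.018573 / 0.456327 × 100 = 4.1

4.1%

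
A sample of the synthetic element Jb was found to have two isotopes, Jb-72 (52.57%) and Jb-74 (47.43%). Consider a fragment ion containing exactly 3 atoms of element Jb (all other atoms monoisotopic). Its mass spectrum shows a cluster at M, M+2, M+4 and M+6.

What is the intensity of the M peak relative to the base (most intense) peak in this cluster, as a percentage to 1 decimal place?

36.9%

Term probabilities: M 0.1453, M+2 0.3932, M+4 0.3548, M+6 0.1067. Base peak = M+2.
P(M+2) = C(3,1) × 0.5257^2 × 0.4743^1 = 3 × 0.27636049 × 0.4743 = 0.393233 (base)
P(M) = C(3,0) × 0.5257^3 × 0.4743^0 = 1 × 0.14528271 × 1.0000 = 0.145283
Relative intensity = 0.145283 / 0.393233 × 100 = 36.9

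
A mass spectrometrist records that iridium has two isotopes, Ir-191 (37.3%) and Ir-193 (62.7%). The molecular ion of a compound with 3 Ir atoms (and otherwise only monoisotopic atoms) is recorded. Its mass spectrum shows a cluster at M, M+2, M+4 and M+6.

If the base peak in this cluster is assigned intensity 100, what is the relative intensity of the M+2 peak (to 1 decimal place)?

Term probabilities: M 0.0519, M+2 0.2617, M+4 0.4399, M+6 0.2465. Base peak = M+4.
P(M+4) = C(3,2) × 0.373^1 × 0.627^2 = 3 × 0.3730 × 0.393129 = 0.439911 (base)
P(M+2) = C(3,1) × 0.373^2 × 0.627^1 = 3 × 0.139129 × 0.6270 = 0.261702
Relative intensity = 0.261702 / 0.439911 × 100 = 59.5

59.5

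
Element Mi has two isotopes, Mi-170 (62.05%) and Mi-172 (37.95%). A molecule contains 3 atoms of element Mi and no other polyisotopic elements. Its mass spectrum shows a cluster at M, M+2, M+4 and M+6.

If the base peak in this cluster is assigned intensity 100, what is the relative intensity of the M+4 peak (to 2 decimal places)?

Binomial terms of (0.6205 + 0.3795)^3: M 0.2389, M+2 0.4383, M+4 0.2681, M+6 0.0547 → M+2 is the base peak.
P(M+2) = C(3,1) × 0.6205^2 × 0.3795^1 = 3 × 0.38502025 × 0.3795 = 0.438346 (base)
P(M+4) = C(3,2) × 0.6205^1 × 0.3795^2 = 3 × 0.6205 × 0.14402025 = 0.268094
Relative intensity = 0.268094 / 0.438346 × 100 = 61.16

61.16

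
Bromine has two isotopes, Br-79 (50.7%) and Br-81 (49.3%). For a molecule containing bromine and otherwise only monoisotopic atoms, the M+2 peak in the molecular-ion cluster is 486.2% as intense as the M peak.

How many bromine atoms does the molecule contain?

The M+2/M ratio from n Br atoms is n · q/p = n · 0.493/0.507.
n = 4.862 × 0.507/0.493 = 5.00 ≈ 5

5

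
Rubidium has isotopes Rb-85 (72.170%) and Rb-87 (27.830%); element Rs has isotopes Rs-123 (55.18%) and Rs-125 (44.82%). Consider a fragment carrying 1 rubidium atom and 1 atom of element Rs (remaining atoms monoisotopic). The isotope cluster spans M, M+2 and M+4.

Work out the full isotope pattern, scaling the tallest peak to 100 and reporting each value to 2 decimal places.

83.48 : 100.00 : 26.15

Rubidium pattern (n=1): 0.7217 : 0.2783
Element Rs pattern (n=1): 0.5518 : 0.4482
Convolve the two distributions (both contribute in 2-u steps):
  M: 0.7217×0.5518 = 0.398234
  M+2: 0.7217×0.4482 + 0.2783×0.5518 = 0.477032
  M+4: 0.2783×0.4482 = 0.124734
Scale to base peak (0.477032) = 100: 83.48 : 100.00 : 26.15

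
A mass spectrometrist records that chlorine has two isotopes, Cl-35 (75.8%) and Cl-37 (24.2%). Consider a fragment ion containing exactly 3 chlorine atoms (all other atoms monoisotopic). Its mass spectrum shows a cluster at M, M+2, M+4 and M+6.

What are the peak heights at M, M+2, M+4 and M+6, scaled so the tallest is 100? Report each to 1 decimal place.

Each Cl atom is independently Cl-35 (p = 0.758) or Cl-37 (q = 0.242); the cluster is the binomial expansion (p + q)^3.
P(M) = 0.758^3 = 0.435520
P(M+2) = 3 × 0.758^2 × 0.242^1 = 0.417133
P(M+4) = 3 × 0.758^1 × 0.242^2 = 0.133175
P(M+6) = 0.242^3 = 0.014172
The M peak is largest (0.435520); scaling to 100 gives 100.0 : 95.8 : 30.6 : 3.3.

100.0 : 95.8 : 30.6 : 3.3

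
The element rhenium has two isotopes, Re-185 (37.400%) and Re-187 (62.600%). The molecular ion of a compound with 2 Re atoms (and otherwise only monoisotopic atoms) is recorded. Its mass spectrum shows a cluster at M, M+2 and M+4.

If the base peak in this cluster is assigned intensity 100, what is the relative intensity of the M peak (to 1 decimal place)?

(0.37400 + 0.62600)^2 gives M 0.1399, M+2 0.4682, M+4 0.3919; the largest is M+2.
P(M+2) = C(2,1) × 0.37400^1 × 0.62600^1 = 2 × 0.3740 × 0.6260 = 0.468248 (base)
P(M) = C(2,0) × 0.37400^2 × 0.62600^0 = 1 × 0.139876 × 1.0000 = 0.139876
Relative intensity = 0.139876 / 0.468248 × 100 = 29.9

29.9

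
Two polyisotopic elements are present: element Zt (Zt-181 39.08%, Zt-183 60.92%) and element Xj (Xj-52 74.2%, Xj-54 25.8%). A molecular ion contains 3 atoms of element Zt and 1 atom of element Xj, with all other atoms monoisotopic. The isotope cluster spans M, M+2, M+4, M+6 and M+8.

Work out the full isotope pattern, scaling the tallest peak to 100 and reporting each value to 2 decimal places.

11.22 : 56.35 : 100.00 : 70.91 : 14.77

Element Zt pattern (n=3): 0.05968479 : 0.27911955 : 0.43510653 : 0.22608913
Element Xj pattern (n=1): 0.7420 : 0.2580
Convolve the two distributions (both contribute in 2-u steps):
  M: 0.05968479×0.7420 = 0.044286
  M+2: 0.05968479×0.2580 + 0.27911955×0.7420 = 0.222505
  M+4: 0.27911955×0.2580 + 0.43510653×0.7420 = 0.394862
  M+6: 0.43510653×0.2580 + 0.22608913×0.7420 = 0.280016
  M+8: 0.22608913×0.2580 = 0.058331
Scale to base peak (0.394862) = 100: 11.22 : 56.35 : 100.00 : 70.91 : 14.77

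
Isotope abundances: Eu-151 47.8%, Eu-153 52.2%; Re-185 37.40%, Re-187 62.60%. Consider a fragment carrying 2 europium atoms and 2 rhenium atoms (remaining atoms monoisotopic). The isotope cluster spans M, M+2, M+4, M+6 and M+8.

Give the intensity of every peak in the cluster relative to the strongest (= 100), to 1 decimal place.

Europium pattern (n=2): 0.228484 : 0.499032 : 0.272484
Rhenium pattern (n=2): 0.139876 : 0.468248 : 0.391876
Convolve the two distributions (both contribute in 2-u steps):
  M: 0.228484×0.139876 = 0.031959
  M+2: 0.228484×0.468248 + 0.499032×0.139876 = 0.176790
  M+4: 0.228484×0.391876 + 0.499032×0.468248 + 0.272484×0.139876 = 0.361322
  M+6: 0.499032×0.391876 + 0.272484×0.468248 = 0.323149
  M+8: 0.272484×0.391876 = 0.106780
Scale to base peak (0.361322) = 100: 8.8 : 48.9 : 100.0 : 89.4 : 29.6

8.8 : 48.9 : 100.0 : 89.4 : 29.6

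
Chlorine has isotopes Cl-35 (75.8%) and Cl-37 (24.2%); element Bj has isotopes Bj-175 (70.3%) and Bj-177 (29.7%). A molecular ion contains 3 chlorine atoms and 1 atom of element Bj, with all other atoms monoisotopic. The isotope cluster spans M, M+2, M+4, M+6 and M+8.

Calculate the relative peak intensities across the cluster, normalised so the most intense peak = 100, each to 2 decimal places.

72.45 : 100.00 : 51.47 : 11.72 : 1.00

Chlorine pattern (n=3): 0.43551951 : 0.41713346 : 0.13317454 : 0.01417249
Element Bj pattern (n=1): 0.7030 : 0.2970
Convolve the two distributions (both contribute in 2-u steps):
  M: 0.43551951×0.7030 = 0.306170
  M+2: 0.43551951×0.2970 + 0.41713346×0.7030 = 0.422594
  M+4: 0.41713346×0.2970 + 0.13317454×0.7030 = 0.217510
  M+6: 0.13317454×0.2970 + 0.01417249×0.7030 = 0.049516
  M+8: 0.01417249×0.2970 = 0.004209
Scale to base peak (0.422594) = 100: 72.45 : 100.00 : 51.47 : 11.72 : 1.00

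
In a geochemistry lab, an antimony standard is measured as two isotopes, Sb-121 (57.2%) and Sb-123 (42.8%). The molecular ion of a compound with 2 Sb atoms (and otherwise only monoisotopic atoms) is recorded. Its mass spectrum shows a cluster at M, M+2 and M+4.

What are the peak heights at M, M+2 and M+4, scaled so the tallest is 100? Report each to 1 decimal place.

66.8 : 100.0 : 37.4

Expanding (0.572 + 0.428)^2:
P(M) = 0.572^2 = 0.327184
P(M+2) = 2 × 0.572^1 × 0.428^1 = 0.489632
P(M+4) = 0.428^2 = 0.183184
The M+2 peak is largest (0.489632); scaling to 100 gives 66.8 : 100.0 : 37.4.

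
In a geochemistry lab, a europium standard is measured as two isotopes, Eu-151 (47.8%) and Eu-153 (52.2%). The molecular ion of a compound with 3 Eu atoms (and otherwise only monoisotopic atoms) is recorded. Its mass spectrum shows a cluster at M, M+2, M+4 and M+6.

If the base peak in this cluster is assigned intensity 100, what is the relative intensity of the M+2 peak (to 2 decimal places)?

91.57

Binomial terms of (0.478 + 0.522)^3: M 0.1092, M+2 0.3578, M+4 0.3907, M+6 0.1422 → M+4 is the base peak.
P(M+4) = C(3,2) × 0.478^1 × 0.522^2 = 3 × 0.4780 × 0.272484 = 0.390742 (base)
P(M+2) = C(3,1) × 0.478^2 × 0.522^1 = 3 × 0.228484 × 0.5220 = 0.357806
Relative intensity = 0.357806 / 0.390742 × 100 = 91.57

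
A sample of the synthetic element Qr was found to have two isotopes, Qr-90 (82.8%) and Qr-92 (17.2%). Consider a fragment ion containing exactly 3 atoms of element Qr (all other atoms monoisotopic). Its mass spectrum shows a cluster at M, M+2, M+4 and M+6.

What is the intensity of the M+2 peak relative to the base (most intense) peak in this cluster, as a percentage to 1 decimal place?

Term probabilities: M 0.5677, M+2 0.3538, M+4 0.0735, M+6 0.0051. Base peak = M.
P(M) = C(3,0) × 0.828^3 × 0.172^0 = 1 × 0.56766355 × 1.0000 = 0.567664 (base)
P(M+2) = C(3,1) × 0.828^2 × 0.172^1 = 3 × 0.685584 × 0.1720 = 0.353761
Relative intensity = 0.353761 / 0.567664 × 100 = 62.3

62.3%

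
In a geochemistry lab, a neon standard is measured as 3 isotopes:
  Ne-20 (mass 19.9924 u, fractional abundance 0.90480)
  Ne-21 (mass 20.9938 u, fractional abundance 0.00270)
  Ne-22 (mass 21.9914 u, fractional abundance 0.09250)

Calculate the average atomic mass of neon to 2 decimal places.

20.18 u

Average mass = Σ (abundance × isotope mass) = 0.90480 × 19.9924 + 0.00270 × 20.9938 + 0.09250 × 21.9914
= 18.08912 + 0.05668 + 2.03420 = 20.18000 u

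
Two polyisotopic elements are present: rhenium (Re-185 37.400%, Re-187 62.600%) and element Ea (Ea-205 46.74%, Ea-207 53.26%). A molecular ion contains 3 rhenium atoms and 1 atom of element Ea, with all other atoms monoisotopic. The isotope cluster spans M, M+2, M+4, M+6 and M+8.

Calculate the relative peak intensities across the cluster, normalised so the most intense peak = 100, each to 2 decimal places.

7.01 : 43.18 : 99.02 : 100.00 : 37.45

Rhenium pattern (n=3): 0.05231362 : 0.26268713 : 0.43968487 : 0.24531438
Element Ea pattern (n=1): 0.4674 : 0.5326
Convolve the two distributions (both contribute in 2-u steps):
  M: 0.05231362×0.4674 = 0.024451
  M+2: 0.05231362×0.5326 + 0.26268713×0.4674 = 0.150642
  M+4: 0.26268713×0.5326 + 0.43968487×0.4674 = 0.345416
  M+6: 0.43968487×0.5326 + 0.24531438×0.4674 = 0.348836
  M+8: 0.24531438×0.5326 = 0.130654
Scale to base peak (0.348836) = 100: 7.01 : 43.18 : 99.02 : 100.00 : 37.45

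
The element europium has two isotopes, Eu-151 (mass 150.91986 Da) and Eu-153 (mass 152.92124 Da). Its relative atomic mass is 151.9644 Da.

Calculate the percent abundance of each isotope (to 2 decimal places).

Let x be the fractional abundance of Eu-151; then Eu-153 has abundance 1 − x.
150.91986·x + 152.92124·(1 − x) = 151.9644
(150.91986 − 152.92124)·x = 151.9644 − 152.92124
x = -0.95684 / -2.00138 = 0.47809 → 47.81% Eu-151, 52.19% Eu-153.

Eu-151: 47.81%, Eu-153: 52.19%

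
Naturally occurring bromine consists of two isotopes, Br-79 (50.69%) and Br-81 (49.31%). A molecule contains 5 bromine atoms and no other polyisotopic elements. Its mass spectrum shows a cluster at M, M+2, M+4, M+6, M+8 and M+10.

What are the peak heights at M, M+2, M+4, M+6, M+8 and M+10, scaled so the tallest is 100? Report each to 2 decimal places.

10.57 : 51.40 : 100.00 : 97.28 : 47.31 : 9.21

The 5 Br atoms are independent, so intensities follow the terms of (0.5069 + 0.4931)^5.
P(M) = 0.5069^5 = 0.033467
P(M+2) = 5 × 0.5069^4 × 0.4931^1 = 0.162777
P(M+4) = 10 × 0.5069^3 × 0.4931^2 = 0.316692
P(M+6) = 10 × 0.5069^2 × 0.4931^3 = 0.308070
P(M+8) = 5 × 0.5069^1 × 0.4931^4 = 0.149842
P(M+10) = 0.4931^5 = 0.029152
The M+4 peak is largest (0.316692); scaling to 100 gives 10.57 : 51.40 : 100.00 : 97.28 : 47.31 : 9.21.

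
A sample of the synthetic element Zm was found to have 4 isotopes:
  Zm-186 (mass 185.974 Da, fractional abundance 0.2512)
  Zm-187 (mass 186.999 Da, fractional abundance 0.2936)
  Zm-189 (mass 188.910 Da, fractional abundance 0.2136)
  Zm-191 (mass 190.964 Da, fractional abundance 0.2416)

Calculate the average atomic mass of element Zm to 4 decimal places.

188.1077 Da

Average mass = Σ (abundance × isotope mass) = 0.2512 × 185.974 + 0.2936 × 186.999 + 0.2136 × 188.910 + 0.2416 × 190.964
= 46.71667 + 54.90291 + 40.35118 + 46.13690 = 188.10766 Da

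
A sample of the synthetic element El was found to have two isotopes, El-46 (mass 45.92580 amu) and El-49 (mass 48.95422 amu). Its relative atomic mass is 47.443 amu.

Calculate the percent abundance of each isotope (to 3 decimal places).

El-46: 49.901%, El-49: 50.099%

With x = fraction of El-46 (so El-49 is 1 − x):
45.92580·x + 48.95422·(1 − x) = 47.443
(45.92580 − 48.95422)·x = 47.443 − 48.95422
x = -1.51122 / -3.02842 = 0.49901 → 49.901% El-46, 50.099% El-49.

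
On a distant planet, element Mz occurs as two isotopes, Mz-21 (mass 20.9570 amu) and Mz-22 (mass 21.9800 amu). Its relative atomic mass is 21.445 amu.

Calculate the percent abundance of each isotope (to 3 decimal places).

Mz-21: 52.297%, Mz-22: 47.703%

With x = fraction of Mz-21 (so Mz-22 is 1 − x):
20.9570·x + 21.9800·(1 − x) = 21.445
(20.9570 − 21.9800)·x = 21.445 − 21.9800
x = -0.5350 / -1.0230 = 0.52297 → 52.297% Mz-21, 47.703% Mz-22.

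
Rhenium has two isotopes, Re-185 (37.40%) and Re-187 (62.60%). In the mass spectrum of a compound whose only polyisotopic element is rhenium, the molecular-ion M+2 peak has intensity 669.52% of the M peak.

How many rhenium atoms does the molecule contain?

The M+2/M ratio from n Re atoms is n · q/p = n · 0.6260/0.3740.
n = 6.6952 × 0.3740/0.6260 = 4.00 ≈ 4

4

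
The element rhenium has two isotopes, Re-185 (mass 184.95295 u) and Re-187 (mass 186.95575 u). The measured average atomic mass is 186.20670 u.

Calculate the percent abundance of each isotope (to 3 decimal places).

Let x be the fractional abundance of Re-185; then Re-187 has abundance 1 − x.
184.95295·x + 186.95575·(1 − x) = 186.20670
(184.95295 − 186.95575)·x = 186.20670 − 186.95575
x = -0.74905 / -2.00280 = 0.37400 → 37.400% Re-185, 62.600% Re-187.

Re-185: 37.400%, Re-187: 62.600%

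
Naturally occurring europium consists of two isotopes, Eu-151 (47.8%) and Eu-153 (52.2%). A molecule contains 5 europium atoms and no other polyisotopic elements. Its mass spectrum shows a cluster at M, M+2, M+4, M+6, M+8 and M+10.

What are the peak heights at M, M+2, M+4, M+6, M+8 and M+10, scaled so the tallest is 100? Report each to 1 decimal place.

7.7 : 41.9 : 91.6 : 100.0 : 54.6 : 11.9

The 5 Eu atoms are independent, so intensities follow the terms of (0.478 + 0.522)^5.
P(M) = 0.478^5 = 0.024954
P(M+2) = 5 × 0.478^4 × 0.522^1 = 0.136255
P(M+4) = 10 × 0.478^3 × 0.522^2 = 0.297594
P(M+6) = 10 × 0.478^2 × 0.522^3 = 0.324988
P(M+8) = 5 × 0.478^1 × 0.522^4 = 0.177452
P(M+10) = 0.522^5 = 0.038757
The M+6 peak is largest (0.324988); scaling to 100 gives 7.7 : 41.9 : 91.6 : 100.0 : 54.6 : 11.9.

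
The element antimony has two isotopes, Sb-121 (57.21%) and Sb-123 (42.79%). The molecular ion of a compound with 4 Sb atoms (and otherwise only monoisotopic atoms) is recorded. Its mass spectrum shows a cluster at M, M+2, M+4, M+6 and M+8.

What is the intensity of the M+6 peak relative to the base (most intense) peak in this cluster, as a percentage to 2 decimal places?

49.86%

Term probabilities: M 0.1071, M+2 0.3205, M+4 0.3596, M+6 0.1793, M+8 0.0335. Base peak = M+4.
P(M+4) = C(4,2) × 0.5721^2 × 0.4279^2 = 6 × 0.32729841 × 0.18309841 = 0.359567 (base)
P(M+6) = C(4,3) × 0.5721^1 × 0.4279^3 = 4 × 0.5721 × 0.07834781 = 0.179291
Relative intensity = 0.179291 / 0.359567 × 100 = 49.86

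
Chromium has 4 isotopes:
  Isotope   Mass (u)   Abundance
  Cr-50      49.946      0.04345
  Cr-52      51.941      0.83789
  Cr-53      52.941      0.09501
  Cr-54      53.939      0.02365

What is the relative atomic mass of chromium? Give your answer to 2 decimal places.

The abundance-weighted mean is 0.04345 × 49.946 + 0.83789 × 51.941 + 0.09501 × 52.941 + 0.02365 × 53.939
= 2.1702 + 43.5208 + 5.0299 + 1.2757 = 51.9966 u

52.00 u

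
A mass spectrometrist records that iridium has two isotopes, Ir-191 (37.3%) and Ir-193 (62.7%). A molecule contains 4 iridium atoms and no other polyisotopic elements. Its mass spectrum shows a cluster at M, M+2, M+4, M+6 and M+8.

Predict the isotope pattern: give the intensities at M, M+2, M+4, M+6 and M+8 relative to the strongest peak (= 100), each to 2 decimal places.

5.26 : 35.39 : 89.23 : 100.00 : 42.02

Expanding (0.373 + 0.627)^4:
P(M) = 0.373^4 = 0.019357
P(M+2) = 4 × 0.373^3 × 0.627^1 = 0.130153
P(M+4) = 6 × 0.373^2 × 0.627^2 = 0.328174
P(M+6) = 4 × 0.373^1 × 0.627^3 = 0.367766
P(M+8) = 0.627^4 = 0.154550
The M+6 peak is largest (0.367766); scaling to 100 gives 5.26 : 35.39 : 89.23 : 100.00 : 42.02.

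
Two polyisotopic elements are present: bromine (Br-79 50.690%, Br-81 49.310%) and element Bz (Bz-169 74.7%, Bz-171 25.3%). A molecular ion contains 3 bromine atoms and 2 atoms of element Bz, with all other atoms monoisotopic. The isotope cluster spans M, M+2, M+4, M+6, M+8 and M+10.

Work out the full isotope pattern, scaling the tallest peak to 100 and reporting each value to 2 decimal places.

20.28 : 72.93 : 100.00 : 64.46 : 19.25 : 2.14

Bromine pattern (n=3): 0.13024674 : 0.3801026 : 0.36975457 : 0.11989609
Element Bz pattern (n=2): 0.558009 : 0.377982 : 0.064009
Convolve the two distributions (both contribute in 2-u steps):
  M: 0.13024674×0.558009 = 0.072679
  M+2: 0.13024674×0.377982 + 0.3801026×0.558009 = 0.261332
  M+4: 0.13024674×0.064009 + 0.3801026×0.377982 + 0.36975457×0.558009 = 0.358335
  M+6: 0.3801026×0.064009 + 0.36975457×0.377982 + 0.11989609×0.558009 = 0.230994
  M+8: 0.36975457×0.064009 + 0.11989609×0.377982 = 0.068986
  M+10: 0.11989609×0.064009 = 0.007674
Scale to base peak (0.358335) = 100: 20.28 : 72.93 : 100.00 : 64.46 : 19.25 : 2.14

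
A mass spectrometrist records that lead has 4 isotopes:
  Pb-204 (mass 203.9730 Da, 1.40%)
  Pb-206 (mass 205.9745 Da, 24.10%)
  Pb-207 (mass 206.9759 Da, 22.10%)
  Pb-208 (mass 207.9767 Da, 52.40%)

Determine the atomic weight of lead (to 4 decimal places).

Average mass = Σ (abundance × isotope mass) = 0.0140 × 203.9730 + 0.2410 × 205.9745 + 0.2210 × 206.9759 + 0.5240 × 207.9767
= 2.85562 + 49.63985 + 45.74167 + 108.97979 = 207.21693 Da

207.2169 Da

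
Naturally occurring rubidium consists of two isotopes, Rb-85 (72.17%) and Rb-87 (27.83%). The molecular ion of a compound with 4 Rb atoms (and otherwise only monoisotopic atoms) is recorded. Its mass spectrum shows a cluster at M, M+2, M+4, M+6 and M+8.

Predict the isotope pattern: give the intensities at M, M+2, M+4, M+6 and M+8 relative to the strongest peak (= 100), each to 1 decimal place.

The 4 Rb atoms are independent, so intensities follow the terms of (0.7217 + 0.2783)^4.
P(M) = 0.7217^4 = 0.271286
P(M+2) = 4 × 0.7217^3 × 0.2783^1 = 0.418450
P(M+4) = 6 × 0.7217^2 × 0.2783^2 = 0.242042
P(M+6) = 4 × 0.7217^1 × 0.2783^3 = 0.062224
P(M+8) = 0.2783^4 = 0.005999
The M+2 peak is largest (0.418450); scaling to 100 gives 64.8 : 100.0 : 57.8 : 14.9 : 1.4.

64.8 : 100.0 : 57.8 : 14.9 : 1.4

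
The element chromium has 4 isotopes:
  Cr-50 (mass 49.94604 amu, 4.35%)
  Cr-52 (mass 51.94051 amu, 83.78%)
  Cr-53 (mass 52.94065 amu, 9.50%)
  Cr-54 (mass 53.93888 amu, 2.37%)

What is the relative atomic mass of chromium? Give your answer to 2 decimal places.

Ar = Σ fᵢ·mᵢ = 0.0435 × 49.94604 + 0.8378 × 51.94051 + 0.0950 × 52.94065 + 0.0237 × 53.93888
= 2.172653 + 43.515759 + 5.029362 + 1.278351 = 51.996125 amu

52.00 amu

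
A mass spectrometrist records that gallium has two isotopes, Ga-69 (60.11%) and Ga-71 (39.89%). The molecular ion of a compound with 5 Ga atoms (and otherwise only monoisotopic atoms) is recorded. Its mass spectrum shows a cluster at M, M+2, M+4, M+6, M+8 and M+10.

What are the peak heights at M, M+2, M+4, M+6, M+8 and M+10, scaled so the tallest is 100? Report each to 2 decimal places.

22.71 : 75.34 : 100.00 : 66.36 : 22.02 : 2.92

Expanding (0.6011 + 0.3989)^5:
P(M) = 0.6011^5 = 0.078475
P(M+2) = 5 × 0.6011^4 × 0.3989^1 = 0.260388
P(M+4) = 10 × 0.6011^3 × 0.3989^2 = 0.345596
P(M+6) = 10 × 0.6011^2 × 0.3989^3 = 0.229343
P(M+8) = 5 × 0.6011^1 × 0.3989^4 = 0.076098
P(M+10) = 0.3989^5 = 0.010100
The M+4 peak is largest (0.345596); scaling to 100 gives 22.71 : 75.34 : 100.00 : 66.36 : 22.02 : 2.92.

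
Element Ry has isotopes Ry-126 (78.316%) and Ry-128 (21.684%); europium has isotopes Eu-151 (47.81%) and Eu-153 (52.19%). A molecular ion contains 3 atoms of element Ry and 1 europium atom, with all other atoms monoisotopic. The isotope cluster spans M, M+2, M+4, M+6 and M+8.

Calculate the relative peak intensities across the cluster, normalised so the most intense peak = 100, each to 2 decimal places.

52.02 : 100.00 : 59.13 : 14.16 : 1.21

Element Ry pattern (n=3): 0.48034303 : 0.39898967 : 0.11047158 : 0.01019573
Europium pattern (n=1): 0.4781 : 0.5219
Convolve the two distributions (both contribute in 2-u steps):
  M: 0.48034303×0.4781 = 0.229652
  M+2: 0.48034303×0.5219 + 0.39898967×0.4781 = 0.441448
  M+4: 0.39898967×0.5219 + 0.11047158×0.4781 = 0.261049
  M+6: 0.11047158×0.5219 + 0.01019573×0.4781 = 0.062530
  M+8: 0.01019573×0.5219 = 0.005321
Scale to base peak (0.441448) = 100: 52.02 : 100.00 : 59.13 : 14.16 : 1.21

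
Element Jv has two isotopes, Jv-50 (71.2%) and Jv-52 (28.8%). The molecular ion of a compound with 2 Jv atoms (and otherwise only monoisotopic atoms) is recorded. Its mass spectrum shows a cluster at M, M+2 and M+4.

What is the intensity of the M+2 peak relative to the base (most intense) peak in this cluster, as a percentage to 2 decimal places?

80.90%

Binomial terms of (0.712 + 0.288)^2: M 0.5069, M+2 0.4101, M+4 0.0829 → M is the base peak.
P(M) = C(2,0) × 0.712^2 × 0.288^0 = 1 × 0.506944 × 1.0000 = 0.506944 (base)
P(M+2) = C(2,1) × 0.712^1 × 0.288^1 = 2 × 0.7120 × 0.2880 = 0.410112
Relative intensity = 0.410112 / 0.506944 × 100 = 80.90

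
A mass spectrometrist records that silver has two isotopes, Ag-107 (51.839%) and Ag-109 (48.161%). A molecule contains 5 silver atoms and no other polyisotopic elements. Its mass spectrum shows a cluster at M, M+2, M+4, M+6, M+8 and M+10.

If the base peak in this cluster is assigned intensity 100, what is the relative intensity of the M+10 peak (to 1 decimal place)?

8.0

Binomial terms of (0.51839 + 0.48161)^5: M 0.0374, M+2 0.1739, M+4 0.3231, M+6 0.3002, M+8 0.1394, M+10 0.0259 → M+4 is the base peak.
P(M+4) = C(5,2) × 0.51839^3 × 0.48161^2 = 10 × 0.13930601 × 0.23194819 = 0.323118 (base)
P(M+10) = C(5,5) × 0.51839^0 × 0.48161^5 = 1 × 1.0000 × 0.0259106 = 0.025911
Relative intensity = 0.025911 / 0.323118 × 100 = 8.0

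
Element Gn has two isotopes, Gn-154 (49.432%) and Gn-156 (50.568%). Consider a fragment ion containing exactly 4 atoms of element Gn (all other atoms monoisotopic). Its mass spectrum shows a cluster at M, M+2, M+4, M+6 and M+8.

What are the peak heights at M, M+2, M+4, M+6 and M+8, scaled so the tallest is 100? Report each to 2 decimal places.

15.93 : 65.17 : 100.00 : 68.20 : 17.44

Each Gn atom is independently Gn-154 (p = 0.49432) or Gn-156 (q = 0.50568); the cluster is the binomial expansion (p + q)^4.
P(M) = 0.49432^4 = 0.059708
P(M+2) = 4 × 0.49432^3 × 0.50568^1 = 0.244321
P(M+4) = 6 × 0.49432^2 × 0.50568^2 = 0.374903
P(M+6) = 4 × 0.49432^1 × 0.50568^3 = 0.255679
P(M+8) = 0.50568^4 = 0.065389
The M+4 peak is largest (0.374903); scaling to 100 gives 15.93 : 65.17 : 100.00 : 68.20 : 17.44.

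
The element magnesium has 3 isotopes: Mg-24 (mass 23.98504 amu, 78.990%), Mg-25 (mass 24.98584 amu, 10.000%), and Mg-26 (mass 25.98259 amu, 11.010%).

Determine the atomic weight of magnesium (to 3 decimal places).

24.305 amu

Ar = Σ fᵢ·mᵢ = 0.78990 × 23.98504 + 0.10000 × 24.98584 + 0.11010 × 25.98259
= 18.945783 + 2.498584 + 2.860683 = 24.305050 amu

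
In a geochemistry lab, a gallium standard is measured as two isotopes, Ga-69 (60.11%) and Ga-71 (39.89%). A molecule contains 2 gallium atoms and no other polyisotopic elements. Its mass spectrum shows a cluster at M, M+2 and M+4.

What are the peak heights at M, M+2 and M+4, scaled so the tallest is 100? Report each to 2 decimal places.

Each Ga atom is independently Ga-69 (p = 0.6011) or Ga-71 (q = 0.3989); the cluster is the binomial expansion (p + q)^2.
P(M) = 0.6011^2 = 0.361321
P(M+2) = 2 × 0.6011^1 × 0.3989^1 = 0.479558
P(M+4) = 0.3989^2 = 0.159121
The M+2 peak is largest (0.479558); scaling to 100 gives 75.34 : 100.00 : 33.18.

75.34 : 100.00 : 33.18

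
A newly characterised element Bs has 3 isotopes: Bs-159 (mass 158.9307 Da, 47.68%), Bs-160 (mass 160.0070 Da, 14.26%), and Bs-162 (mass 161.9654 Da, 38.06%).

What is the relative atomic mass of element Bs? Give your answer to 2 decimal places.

The abundance-weighted mean is 0.4768 × 158.9307 + 0.1426 × 160.0070 + 0.3806 × 161.9654
= 75.77816 + 22.81700 + 61.64403 = 160.23919 Da

160.24 Da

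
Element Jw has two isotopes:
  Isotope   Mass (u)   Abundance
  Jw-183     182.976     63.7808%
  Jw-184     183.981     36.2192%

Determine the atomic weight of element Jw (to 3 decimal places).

183.340 u

Average mass = Σ (abundance × isotope mass) = 0.637808 × 182.976 + 0.362192 × 183.981
= 116.7036 + 66.6364 = 183.3400 u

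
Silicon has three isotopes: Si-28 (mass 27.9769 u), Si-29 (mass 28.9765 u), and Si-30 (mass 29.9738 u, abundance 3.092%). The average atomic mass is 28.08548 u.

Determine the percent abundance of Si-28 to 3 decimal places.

92.223%

Let x and y be the fractions of Si-28 and Si-29. Then x + y = 1 − 0.03092 = 0.96908 and 27.9769x + 28.9765y = 28.08548 − 0.03092×29.9738 = 27.158690104.
Substituting: 27.9769x + 28.9765(0.96908 − x) = 27.158690104
(27.9769 − 28.9765)x = -0.921856516  ⇒  x = 0.92223, y = 0.04685
Si-28: 92.223%, Si-29: 4.685%.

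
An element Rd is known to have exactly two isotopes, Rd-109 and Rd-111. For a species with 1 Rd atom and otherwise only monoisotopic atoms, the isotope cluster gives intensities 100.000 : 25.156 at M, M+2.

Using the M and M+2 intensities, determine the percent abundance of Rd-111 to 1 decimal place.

If p is the fraction of Rd that is Rd-109, then I(M+2)/I(M) = [C(1,1)·p^0·(1−p)] / p^1 = 1·(1−p)/p = 25.156/100.000 = 0.2516
(1−p)/p = 0.2516/1 = 0.2516  ⇒  p = 1/(1 + 0.2516) = 0.7990
Rd-109: 79.9%, Rd-111: 20.1%.

20.1%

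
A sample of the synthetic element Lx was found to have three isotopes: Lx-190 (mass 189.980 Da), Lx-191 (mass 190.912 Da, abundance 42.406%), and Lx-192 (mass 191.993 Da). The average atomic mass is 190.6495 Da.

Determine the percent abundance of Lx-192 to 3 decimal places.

13.625%

Let x and y be the fractions of Lx-190 and Lx-192. Then x + y = 1 − 0.42406 = 0.57594 and 189.980x + 191.993y = 190.6495 − 0.42406×190.912 = 109.69135728.
Substituting: 189.980x + 191.993(0.57594 − x) = 109.69135728
(189.980 − 191.993)x = -0.88509114  ⇒  x = 0.43969, y = 0.13625
Lx-190: 43.969%, Lx-192: 13.625%.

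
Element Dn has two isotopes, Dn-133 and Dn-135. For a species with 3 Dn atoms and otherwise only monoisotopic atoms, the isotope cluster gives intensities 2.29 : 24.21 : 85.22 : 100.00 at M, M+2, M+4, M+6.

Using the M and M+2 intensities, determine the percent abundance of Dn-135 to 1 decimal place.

Write p for the Dn-133 fraction. I(M+2)/I(M) = [C(3,1)·p^2·(1−p)] / p^3 = 3·(1−p)/p = 24.21/2.29 = 10.5721
(1−p)/p = 10.5721/3 = 3.5240  ⇒  p = 1/(1 + 3.5240) = 0.2210
Dn-133: 22.1%, Dn-135: 77.9%.

77.9%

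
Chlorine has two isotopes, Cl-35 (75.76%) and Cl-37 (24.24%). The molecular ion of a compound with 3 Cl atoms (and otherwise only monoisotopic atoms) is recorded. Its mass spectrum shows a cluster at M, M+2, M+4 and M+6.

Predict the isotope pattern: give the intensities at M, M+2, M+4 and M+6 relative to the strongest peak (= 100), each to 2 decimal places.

The 3 Cl atoms are independent, so intensities follow the terms of (0.7576 + 0.2424)^3.
P(M) = 0.7576^3 = 0.434830
P(M+2) = 3 × 0.7576^2 × 0.2424^1 = 0.417382
P(M+4) = 3 × 0.7576^1 × 0.2424^2 = 0.133545
P(M+6) = 0.2424^3 = 0.014243
The M peak is largest (0.434830); scaling to 100 gives 100.00 : 95.99 : 30.71 : 3.28.

100.00 : 95.99 : 30.71 : 3.28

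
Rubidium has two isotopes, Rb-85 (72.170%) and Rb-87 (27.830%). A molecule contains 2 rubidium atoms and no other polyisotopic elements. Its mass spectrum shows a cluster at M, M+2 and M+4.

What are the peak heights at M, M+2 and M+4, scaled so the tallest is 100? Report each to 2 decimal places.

Each Rb atom is independently Rb-85 (p = 0.72170) or Rb-87 (q = 0.27830); the cluster is the binomial expansion (p + q)^2.
P(M) = 0.72170^2 = 0.520851
P(M+2) = 2 × 0.72170^1 × 0.27830^1 = 0.401698
P(M+4) = 0.27830^2 = 0.077451
The M peak is largest (0.520851); scaling to 100 gives 100.00 : 77.12 : 14.87.

100.00 : 77.12 : 14.87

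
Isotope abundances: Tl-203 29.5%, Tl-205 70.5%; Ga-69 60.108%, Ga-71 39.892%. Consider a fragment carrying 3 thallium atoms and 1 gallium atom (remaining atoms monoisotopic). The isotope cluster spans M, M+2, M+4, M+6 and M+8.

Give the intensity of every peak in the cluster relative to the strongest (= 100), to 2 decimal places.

Thallium pattern (n=3): 0.02567237 : 0.18405787 : 0.43986713 : 0.35040263
Gallium pattern (n=1): 0.60108 : 0.39892
Convolve the two distributions (both contribute in 2-u steps):
  M: 0.02567237×0.60108 = 0.015431
  M+2: 0.02567237×0.39892 + 0.18405787×0.60108 = 0.120875
  M+4: 0.18405787×0.39892 + 0.43986713×0.60108 = 0.337820
  M+6: 0.43986713×0.39892 + 0.35040263×0.60108 = 0.386092
  M+8: 0.35040263×0.39892 = 0.139783
Scale to base peak (0.386092) = 100: 4.00 : 31.31 : 87.50 : 100.00 : 36.20

4.00 : 31.31 : 87.50 : 100.00 : 36.20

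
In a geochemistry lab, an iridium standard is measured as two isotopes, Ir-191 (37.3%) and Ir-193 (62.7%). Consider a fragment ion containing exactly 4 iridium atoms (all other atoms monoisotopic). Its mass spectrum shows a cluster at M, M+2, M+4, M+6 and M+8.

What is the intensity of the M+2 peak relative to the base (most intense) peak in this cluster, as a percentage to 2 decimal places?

Term probabilities: M 0.0194, M+2 0.1302, M+4 0.3282, M+6 0.3678, M+8 0.1546. Base peak = M+6.
P(M+6) = C(4,3) × 0.373^1 × 0.627^3 = 4 × 0.3730 × 0.24649188 = 0.367766 (base)
P(M+2) = C(4,1) × 0.373^3 × 0.627^1 = 4 × 0.05189512 × 0.6270 = 0.130153
Relative intensity = 0.130153 / 0.367766 × 100 = 35.39

35.39%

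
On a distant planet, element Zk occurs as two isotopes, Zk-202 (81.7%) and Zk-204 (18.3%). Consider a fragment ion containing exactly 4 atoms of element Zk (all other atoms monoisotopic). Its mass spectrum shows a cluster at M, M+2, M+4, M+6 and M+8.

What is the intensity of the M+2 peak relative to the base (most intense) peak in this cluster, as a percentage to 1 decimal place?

89.6%

Binomial terms of (0.817 + 0.183)^4: M 0.4455, M+2 0.3992, M+4 0.1341, M+6 0.0200, M+8 0.0011 → M is the base peak.
P(M) = C(4,0) × 0.817^4 × 0.183^0 = 1 × 0.44554157 × 1.0000 = 0.445542 (base)
P(M+2) = C(4,1) × 0.817^3 × 0.183^1 = 4 × 0.54533851 × 0.1830 = 0.399188
Relative intensity = 0.399188 / 0.445542 × 100 = 89.6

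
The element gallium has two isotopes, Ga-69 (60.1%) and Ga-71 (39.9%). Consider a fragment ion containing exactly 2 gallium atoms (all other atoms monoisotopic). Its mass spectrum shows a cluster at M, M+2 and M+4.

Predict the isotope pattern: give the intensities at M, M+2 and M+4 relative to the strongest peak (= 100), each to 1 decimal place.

The 2 Ga atoms are independent, so intensities follow the terms of (0.601 + 0.399)^2.
P(M) = 0.601^2 = 0.361201
P(M+2) = 2 × 0.601^1 × 0.399^1 = 0.479598
P(M+4) = 0.399^2 = 0.159201
The M+2 peak is largest (0.479598); scaling to 100 gives 75.3 : 100.0 : 33.2.

75.3 : 100.0 : 33.2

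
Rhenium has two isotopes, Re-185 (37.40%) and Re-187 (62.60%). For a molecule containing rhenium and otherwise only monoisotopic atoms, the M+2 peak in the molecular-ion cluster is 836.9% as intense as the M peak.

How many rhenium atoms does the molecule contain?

For n independent Re atoms, I(M+2)/I(M) = n · (abundance Re-187) / (abundance Re-185) = n · 0.6260/0.3740.
n = 8.369 × 0.3740/0.6260 = 5.00 ≈ 5

5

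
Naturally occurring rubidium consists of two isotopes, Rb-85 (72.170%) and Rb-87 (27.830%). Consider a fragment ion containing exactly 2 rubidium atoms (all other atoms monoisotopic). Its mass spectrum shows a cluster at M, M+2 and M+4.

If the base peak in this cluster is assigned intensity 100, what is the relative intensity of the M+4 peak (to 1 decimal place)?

Term probabilities: M 0.5209, M+2 0.4017, M+4 0.0775. Base peak = M.
P(M) = C(2,0) × 0.72170^2 × 0.27830^0 = 1 × 0.52085089 × 1.0000 = 0.520851 (base)
P(M+4) = C(2,2) × 0.72170^0 × 0.27830^2 = 1 × 1.0000 × 0.07745089 = 0.077451
Relative intensity = 0.077451 / 0.520851 × 100 = 14.9

14.9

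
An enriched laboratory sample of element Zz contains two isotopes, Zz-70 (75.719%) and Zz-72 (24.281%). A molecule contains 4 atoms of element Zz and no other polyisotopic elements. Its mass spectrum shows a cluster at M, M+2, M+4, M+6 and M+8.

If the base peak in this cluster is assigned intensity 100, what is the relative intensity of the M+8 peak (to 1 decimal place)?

0.8

Term probabilities: M 0.3287, M+2 0.4216, M+4 0.2028, M+6 0.0434, M+8 0.0035. Base peak = M+2.
P(M+2) = C(4,1) × 0.75719^3 × 0.24281^1 = 4 × 0.43412481 × 0.24281 = 0.421639 (base)
P(M+8) = C(4,4) × 0.75719^0 × 0.24281^4 = 1 × 1.0000 × 0.00347589 = 0.003476
Relative intensity = 0.003476 / 0.421639 × 100 = 0.8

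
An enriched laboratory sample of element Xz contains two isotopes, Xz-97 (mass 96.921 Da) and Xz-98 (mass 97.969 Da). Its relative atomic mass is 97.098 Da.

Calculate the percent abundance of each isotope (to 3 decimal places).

With x = fraction of Xz-97 (so Xz-98 is 1 − x):
96.921·x + 97.969·(1 − x) = 97.098
(96.921 − 97.969)·x = 97.098 − 97.969
x = -0.871 / -1.048 = 0.83111 → 83.111% Xz-97, 16.889% Xz-98.

Xz-97: 83.111%, Xz-98: 16.889%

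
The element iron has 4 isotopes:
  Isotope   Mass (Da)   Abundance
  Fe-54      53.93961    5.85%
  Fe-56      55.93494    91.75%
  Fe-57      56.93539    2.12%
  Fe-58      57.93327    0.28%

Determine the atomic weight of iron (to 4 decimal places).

55.8450 Da

Average mass = Σ (abundance × isotope mass) = 0.0585 × 53.93961 + 0.9175 × 55.93494 + 0.0212 × 56.93539 + 0.0028 × 57.93327
= 3.155467 + 51.320307 + 1.207030 + 0.162213 = 55.845017 Da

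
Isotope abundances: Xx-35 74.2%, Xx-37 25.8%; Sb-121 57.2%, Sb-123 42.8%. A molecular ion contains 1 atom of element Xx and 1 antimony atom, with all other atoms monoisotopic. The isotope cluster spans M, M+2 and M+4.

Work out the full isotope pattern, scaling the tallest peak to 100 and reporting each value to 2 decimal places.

Element Xx pattern (n=1): 0.7420 : 0.2580
Antimony pattern (n=1): 0.5720 : 0.4280
Convolve the two distributions (both contribute in 2-u steps):
  M: 0.7420×0.5720 = 0.424424
  M+2: 0.7420×0.4280 + 0.2580×0.5720 = 0.465152
  M+4: 0.2580×0.4280 = 0.110424
Scale to base peak (0.465152) = 100: 91.24 : 100.00 : 23.74

91.24 : 100.00 : 23.74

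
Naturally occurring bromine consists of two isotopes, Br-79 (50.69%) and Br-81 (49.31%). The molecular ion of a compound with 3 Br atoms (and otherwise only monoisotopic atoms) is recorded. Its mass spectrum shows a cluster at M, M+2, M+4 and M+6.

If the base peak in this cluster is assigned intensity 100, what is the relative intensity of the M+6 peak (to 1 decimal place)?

Term probabilities: M 0.1302, M+2 0.3801, M+4 0.3698, M+6 0.1199. Base peak = M+2.
P(M+2) = C(3,1) × 0.5069^2 × 0.4931^1 = 3 × 0.25694761 × 0.4931 = 0.380103 (base)
P(M+6) = C(3,3) × 0.5069^0 × 0.4931^3 = 1 × 1.0000 × 0.11989609 = 0.119896
Relative intensity = 0.119896 / 0.380103 × 100 = 31.5

31.5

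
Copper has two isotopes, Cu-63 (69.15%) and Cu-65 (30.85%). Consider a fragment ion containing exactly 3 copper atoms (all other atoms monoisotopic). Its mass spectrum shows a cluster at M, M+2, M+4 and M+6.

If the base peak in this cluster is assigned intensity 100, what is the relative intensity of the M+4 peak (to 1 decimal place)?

44.6

(0.6915 + 0.3085)^3 gives M 0.3307, M+2 0.4425, M+4 0.1974, M+6 0.0294; the largest is M+2.
P(M+2) = C(3,1) × 0.6915^2 × 0.3085^1 = 3 × 0.47817225 × 0.3085 = 0.442548 (base)
P(M+4) = C(3,2) × 0.6915^1 × 0.3085^2 = 3 × 0.6915 × 0.09517225 = 0.197435
Relative intensity = 0.197435 / 0.442548 × 100 = 44.6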